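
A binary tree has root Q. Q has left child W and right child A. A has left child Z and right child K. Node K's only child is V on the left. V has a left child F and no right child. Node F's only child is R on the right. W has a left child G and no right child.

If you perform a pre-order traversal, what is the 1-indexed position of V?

Pre-order visits the node, then its left subtree, then its right subtree.
Visit Q.
At Q: go left to W.
  Visit W.
  At W: go left to G.
    G is a leaf — visit G.
  At W: no right child.
At Q: go right to A.
  Visit A.
  At A: go left to Z.
    Z is a leaf — visit Z.
  At A: go right to K.
    Visit K.
    At K: go left to V.
      Visit V.
      At V: go left to F.
        Visit F.
        At F: no left child.
        At F: go right to R.
          R is a leaf — visit R.
      At V: no right child.
    At K: no right child.
Full pre-order sequence: Q, W, G, A, Z, K, V, F, R.

7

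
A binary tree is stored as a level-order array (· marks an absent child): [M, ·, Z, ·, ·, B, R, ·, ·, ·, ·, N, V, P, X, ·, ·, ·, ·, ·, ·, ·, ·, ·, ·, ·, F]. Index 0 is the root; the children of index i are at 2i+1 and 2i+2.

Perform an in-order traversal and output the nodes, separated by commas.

In-order visits the left subtree, then the node, then the right subtree.
At M: no left child.
Visit M.
At M: go right to Z.
  At Z: go left to B.
    At B: go left to N.
      N is a leaf — visit N.
    Visit B.
    At B: go right to V.
      At V: no left child.
      Visit V.
      At V: go right to F.
        F is a leaf — visit F.
  Visit Z.
  At Z: go right to R.
    At R: go left to P.
      P is a leaf — visit P.
    Visit R.
    At R: go right to X.
      X is a leaf — visit X.

M, N, B, V, F, Z, P, R, X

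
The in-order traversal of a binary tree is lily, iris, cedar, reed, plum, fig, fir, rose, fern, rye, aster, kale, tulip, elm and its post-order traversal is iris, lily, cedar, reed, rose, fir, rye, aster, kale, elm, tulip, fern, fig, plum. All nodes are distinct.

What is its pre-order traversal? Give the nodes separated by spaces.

plum reed cedar lily iris fig fern fir rose tulip kale aster rye elm

The last element of post-order is the root; it splits in-order into left and right subtrees.
Root plum: left subtree has 4 nodes {lily, iris, cedar, reed}, right has 9 {fig, fir, rose, fern, rye, aster, kale, tulip, elm}.
  Root reed: left subtree has 3 nodes {lily, iris, cedar}, right has 0 { }.
    Root cedar: left subtree has 2 nodes {lily, iris}, right has 0 { }.
      Root lily: left subtree has 0 nodes { }, right has 1 {iris}.
  Root fig: left subtree has 0 nodes { }, right has 8 {fir, rose, fern, rye, aster, kale, tulip, elm}.
    Root fern: left subtree has 2 nodes {fir, rose}, right has 5 {rye, aster, kale, tulip, elm}.
      Root fir: left subtree has 0 nodes { }, right has 1 {rose}.
      Root tulip: left subtree has 3 nodes {rye, aster, kale}, right has 1 {elm}.
        Root kale: left subtree has 2 nodes {rye, aster}, right has 0 { }.
          Root aster: left subtree has 1 node {rye}, right has 0 { }.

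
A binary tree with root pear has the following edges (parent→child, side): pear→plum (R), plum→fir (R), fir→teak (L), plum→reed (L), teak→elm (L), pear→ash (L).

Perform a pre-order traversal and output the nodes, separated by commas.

pear, ash, plum, reed, fir, teak, elm

Pre-order visits the node, then its left subtree, then its right subtree.
Visit pear.
At pear: go left to ash.
  ash is a leaf — visit ash.
At pear: go right to plum.
  Visit plum.
  At plum: go left to reed.
    reed is a leaf — visit reed.
  At plum: go right to fir.
    Visit fir.
    At fir: go left to teak.
      Visit teak.
      At teak: go left to elm.
        elm is a leaf — visit elm.
      At teak: no right child.
    At fir: no right child.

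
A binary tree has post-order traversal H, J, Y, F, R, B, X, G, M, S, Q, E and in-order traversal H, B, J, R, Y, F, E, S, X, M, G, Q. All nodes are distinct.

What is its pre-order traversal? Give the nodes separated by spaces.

The last element of post-order is the root; it splits in-order into left and right subtrees.
Root E: left subtree has 6 nodes {H, B, J, R, Y, F}, right has 5 {S, X, M, G, Q}.
  Root B: left subtree has 1 node {H}, right has 4 {J, R, Y, F}.
    Root R: left subtree has 1 node {J}, right has 2 {Y, F}.
      Root F: left subtree has 1 node {Y}, right has 0 { }.
  Root Q: left subtree has 4 nodes {S, X, M, G}, right has 0 { }.
    Root S: left subtree has 0 nodes { }, right has 3 {X, M, G}.
      Root M: left subtree has 1 node {X}, right has 1 {G}.

E B H R J F Y Q S M X G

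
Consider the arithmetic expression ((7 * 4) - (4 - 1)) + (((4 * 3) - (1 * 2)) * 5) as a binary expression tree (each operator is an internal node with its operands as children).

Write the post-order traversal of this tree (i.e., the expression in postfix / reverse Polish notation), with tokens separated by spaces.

7 4 * 4 1 - - 4 3 * 1 2 * - 5 * +

Post-order on an expression tree gives postfix notation: for each operator, emit left operand, right operand, then the operator.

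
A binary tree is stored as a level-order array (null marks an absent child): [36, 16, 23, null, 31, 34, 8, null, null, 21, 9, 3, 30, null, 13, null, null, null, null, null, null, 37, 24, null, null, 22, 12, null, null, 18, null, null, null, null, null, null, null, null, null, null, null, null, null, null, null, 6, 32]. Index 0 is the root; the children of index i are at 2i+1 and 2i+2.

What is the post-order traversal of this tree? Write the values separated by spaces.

Post-order visits the left subtree, then the right subtree, then the node.
At 36: go left to 16.
  At 16: no left child.
  At 16: go right to 31.
    At 31: go left to 21.
      21 is a leaf — visit 21.
    At 31: go right to 9.
      At 9: go left to 37.
        37 is a leaf — visit 37.
      At 9: go right to 24.
        At 24: go left to 6.
          6 is a leaf — visit 6.
        At 24: go right to 32.
          32 is a leaf — visit 32.
        Visit 24.
      Visit 9.
    Visit 31.
  Visit 16.
At 36: go right to 23.
  At 23: go left to 34.
    At 34: go left to 3.
      3 is a leaf — visit 3.
    At 34: go right to 30.
      At 30: go left to 22.
        22 is a leaf — visit 22.
      At 30: go right to 12.
        12 is a leaf — visit 12.
      Visit 30.
    Visit 34.
  At 23: go right to 8.
    At 8: no left child.
    At 8: go right to 13.
      At 13: go left to 18.
        18 is a leaf — visit 18.
      At 13: no right child.
      Visit 13.
    Visit 8.
  Visit 23.
Visit 36.

21 37 6 32 24 9 31 16 3 22 12 30 34 18 13 8 23 36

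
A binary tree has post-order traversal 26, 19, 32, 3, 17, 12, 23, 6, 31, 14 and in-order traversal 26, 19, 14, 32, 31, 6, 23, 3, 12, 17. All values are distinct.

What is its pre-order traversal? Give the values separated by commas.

14, 19, 26, 31, 32, 6, 23, 12, 3, 17

The last element of post-order is the root; it splits in-order into left and right subtrees.
Root 14: left subtree has 2 nodes {26, 19}, right has 7 {32, 31, 6, 23, 3, 12, 17}.
  Root 19: left subtree has 1 node {26}, right has 0 { }.
  Root 31: left subtree has 1 node {32}, right has 5 {6, 23, 3, 12, 17}.
    Root 6: left subtree has 0 nodes { }, right has 4 {23, 3, 12, 17}.
      Root 23: left subtree has 0 nodes { }, right has 3 {3, 12, 17}.
        Root 12: left subtree has 1 node {3}, right has 1 {17}.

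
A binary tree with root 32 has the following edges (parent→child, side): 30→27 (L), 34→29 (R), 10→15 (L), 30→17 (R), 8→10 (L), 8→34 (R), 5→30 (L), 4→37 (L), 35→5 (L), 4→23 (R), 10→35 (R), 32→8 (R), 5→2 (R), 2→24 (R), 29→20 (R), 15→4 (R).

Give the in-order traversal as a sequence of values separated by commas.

In-order visits the left subtree, then the node, then the right subtree.
At 32: no left child.
Visit 32.
At 32: go right to 8.
  At 8: go left to 10.
    At 10: go left to 15.
      At 15: no left child.
      Visit 15.
      At 15: go right to 4.
        At 4: go left to 37.
          37 is a leaf — visit 37.
        Visit 4.
        At 4: go right to 23.
          23 is a leaf — visit 23.
    Visit 10.
    At 10: go right to 35.
      At 35: go left to 5.
        At 5: go left to 30.
          At 30: go left to 27.
            27 is a leaf — visit 27.
          Visit 30.
          At 30: go right to 17.
            17 is a leaf — visit 17.
        Visit 5.
        At 5: go right to 2.
          At 2: no left child.
          Visit 2.
          At 2: go right to 24.
            24 is a leaf — visit 24.
      Visit 35.
      At 35: no right child.
  Visit 8.
  At 8: go right to 34.
    At 34: no left child.
    Visit 34.
    At 34: go right to 29.
      At 29: no left child.
      Visit 29.
      At 29: go right to 20.
        20 is a leaf — visit 20.

32, 15, 37, 4, 23, 10, 27, 30, 17, 5, 2, 24, 35, 8, 34, 29, 20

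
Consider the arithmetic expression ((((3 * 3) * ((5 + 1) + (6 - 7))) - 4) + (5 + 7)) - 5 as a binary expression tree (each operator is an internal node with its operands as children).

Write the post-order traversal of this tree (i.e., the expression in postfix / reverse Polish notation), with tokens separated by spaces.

Post-order on an expression tree gives postfix notation: for each operator, emit left operand, right operand, then the operator.

3 3 * 5 1 + 6 7 - + * 4 - 5 7 + + 5 -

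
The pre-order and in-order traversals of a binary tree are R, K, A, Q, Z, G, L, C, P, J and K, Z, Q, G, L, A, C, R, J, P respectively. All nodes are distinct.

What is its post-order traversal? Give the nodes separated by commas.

Z, L, G, Q, C, A, K, J, P, R

The first element of pre-order is the root; it splits in-order into left and right subtrees.
Root R: left subtree has 7 nodes {K, Z, Q, G, L, A, C}, right has 2 {J, P}.
  Root K: left subtree has 0 nodes { }, right has 6 {Z, Q, G, L, A, C}.
    Root A: left subtree has 4 nodes {Z, Q, G, L}, right has 1 {C}.
      Root Q: left subtree has 1 node {Z}, right has 2 {G, L}.
        Root G: left subtree has 0 nodes { }, right has 1 {L}.
  Root P: left subtree has 1 node {J}, right has 0 { }.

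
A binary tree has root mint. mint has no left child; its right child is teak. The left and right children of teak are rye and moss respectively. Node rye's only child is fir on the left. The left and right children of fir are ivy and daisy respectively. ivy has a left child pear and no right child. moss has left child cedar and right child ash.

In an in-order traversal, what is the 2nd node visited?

In-order visits the left subtree, then the node, then the right subtree.
At mint: no left child.
Visit mint.
At mint: go right to teak.
  At teak: go left to rye.
    At rye: go left to fir.
      At fir: go left to ivy.
        At ivy: go left to pear.
          pear is a leaf — visit pear.
        Visit ivy.
        At ivy: no right child.
      Visit fir.
      At fir: go right to daisy.
        daisy is a leaf — visit daisy.
    Visit rye.
    At rye: no right child.
  Visit teak.
  At teak: go right to moss.
    At moss: go left to cedar.
      cedar is a leaf — visit cedar.
    Visit moss.
    At moss: go right to ash.
      ash is a leaf — visit ash.
Full in-order sequence: mint, pear, ivy, fir, daisy, rye, teak, cedar, moss, ash.

pear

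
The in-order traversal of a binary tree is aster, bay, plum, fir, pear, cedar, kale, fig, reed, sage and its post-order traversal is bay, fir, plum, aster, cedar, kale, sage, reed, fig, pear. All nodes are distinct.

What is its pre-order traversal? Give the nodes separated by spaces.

pear aster plum bay fir fig kale cedar reed sage

The last element of post-order is the root; it splits in-order into left and right subtrees.
Root pear: left subtree has 4 nodes {aster, bay, plum, fir}, right has 5 {cedar, kale, fig, reed, sage}.
  Root aster: left subtree has 0 nodes { }, right has 3 {bay, plum, fir}.
    Root plum: left subtree has 1 node {bay}, right has 1 {fir}.
  Root fig: left subtree has 2 nodes {cedar, kale}, right has 2 {reed, sage}.
    Root kale: left subtree has 1 node {cedar}, right has 0 { }.
    Root reed: left subtree has 0 nodes { }, right has 1 {sage}.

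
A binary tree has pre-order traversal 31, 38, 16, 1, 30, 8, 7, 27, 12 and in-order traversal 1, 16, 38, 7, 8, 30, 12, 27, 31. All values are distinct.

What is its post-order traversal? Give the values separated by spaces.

1 16 7 8 12 27 30 38 31

The first element of pre-order is the root; it splits in-order into left and right subtrees.
Root 31: left subtree has 8 nodes {1, 16, 38, 7, 8, 30, 12, 27}, right has 0 { }.
  Root 38: left subtree has 2 nodes {1, 16}, right has 5 {7, 8, 30, 12, 27}.
    Root 16: left subtree has 1 node {1}, right has 0 { }.
    Root 30: left subtree has 2 nodes {7, 8}, right has 2 {12, 27}.
      Root 8: left subtree has 1 node {7}, right has 0 { }.
      Root 27: left subtree has 1 node {12}, right has 0 { }.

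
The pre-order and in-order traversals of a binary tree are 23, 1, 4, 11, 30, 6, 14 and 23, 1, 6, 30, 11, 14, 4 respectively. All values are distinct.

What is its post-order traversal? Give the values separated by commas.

The first element of pre-order is the root; it splits in-order into left and right subtrees.
Root 23: left subtree has 0 nodes { }, right has 6 {1, 6, 30, 11, 14, 4}.
  Root 1: left subtree has 0 nodes { }, right has 5 {6, 30, 11, 14, 4}.
    Root 4: left subtree has 4 nodes {6, 30, 11, 14}, right has 0 { }.
      Root 11: left subtree has 2 nodes {6, 30}, right has 1 {14}.
        Root 30: left subtree has 1 node {6}, right has 0 { }.

6, 30, 14, 11, 4, 1, 23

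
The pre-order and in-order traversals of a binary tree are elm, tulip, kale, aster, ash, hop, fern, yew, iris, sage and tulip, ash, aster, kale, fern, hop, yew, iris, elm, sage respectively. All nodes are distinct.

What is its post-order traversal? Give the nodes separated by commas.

The first element of pre-order is the root; it splits in-order into left and right subtrees.
Root elm: left subtree has 8 nodes {tulip, ash, aster, kale, fern, hop, yew, iris}, right has 1 {sage}.
  Root tulip: left subtree has 0 nodes { }, right has 7 {ash, aster, kale, fern, hop, yew, iris}.
    Root kale: left subtree has 2 nodes {ash, aster}, right has 4 {fern, hop, yew, iris}.
      Root aster: left subtree has 1 node {ash}, right has 0 { }.
      Root hop: left subtree has 1 node {fern}, right has 2 {yew, iris}.
        Root yew: left subtree has 0 nodes { }, right has 1 {iris}.

ash, aster, fern, iris, yew, hop, kale, tulip, sage, elm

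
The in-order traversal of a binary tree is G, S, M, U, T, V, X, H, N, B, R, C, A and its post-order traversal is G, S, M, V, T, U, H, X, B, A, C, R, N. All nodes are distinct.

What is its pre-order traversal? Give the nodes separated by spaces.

N X U M S G T V H R B C A

The last element of post-order is the root; it splits in-order into left and right subtrees.
Root N: left subtree has 8 nodes {G, S, M, U, T, V, X, H}, right has 4 {B, R, C, A}.
  Root X: left subtree has 6 nodes {G, S, M, U, T, V}, right has 1 {H}.
    Root U: left subtree has 3 nodes {G, S, M}, right has 2 {T, V}.
      Root M: left subtree has 2 nodes {G, S}, right has 0 { }.
        Root S: left subtree has 1 node {G}, right has 0 { }.
      Root T: left subtree has 0 nodes { }, right has 1 {V}.
  Root R: left subtree has 1 node {B}, right has 2 {C, A}.
    Root C: left subtree has 0 nodes { }, right has 1 {A}.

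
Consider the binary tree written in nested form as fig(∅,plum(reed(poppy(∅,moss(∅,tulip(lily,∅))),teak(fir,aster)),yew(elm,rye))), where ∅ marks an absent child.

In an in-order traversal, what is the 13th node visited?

In-order visits the left subtree, then the node, then the right subtree.
At fig: no left child.
Visit fig.
At fig: go right to plum.
  At plum: go left to reed.
    At reed: go left to poppy.
      At poppy: no left child.
      Visit poppy.
      At poppy: go right to moss.
        At moss: no left child.
        Visit moss.
        At moss: go right to tulip.
          At tulip: go left to lily.
            lily is a leaf — visit lily.
          Visit tulip.
          At tulip: no right child.
    Visit reed.
    At reed: go right to teak.
      At teak: go left to fir.
        fir is a leaf — visit fir.
      Visit teak.
      At teak: go right to aster.
        aster is a leaf — visit aster.
  Visit plum.
  At plum: go right to yew.
    At yew: go left to elm.
      elm is a leaf — visit elm.
    Visit yew.
    At yew: go right to rye.
      rye is a leaf — visit rye.
Full in-order sequence: fig, poppy, moss, lily, tulip, reed, fir, teak, aster, plum, elm, yew, rye.

rye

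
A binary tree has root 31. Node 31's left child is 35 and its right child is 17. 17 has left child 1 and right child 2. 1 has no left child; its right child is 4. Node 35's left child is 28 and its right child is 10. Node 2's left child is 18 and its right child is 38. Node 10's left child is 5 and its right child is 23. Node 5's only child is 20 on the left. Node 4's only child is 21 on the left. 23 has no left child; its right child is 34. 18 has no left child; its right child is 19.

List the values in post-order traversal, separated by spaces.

28 20 5 34 23 10 35 21 4 1 19 18 38 2 17 31

Post-order visits the left subtree, then the right subtree, then the node.
At 31: go left to 35.
  At 35: go left to 28.
    28 is a leaf — visit 28.
  At 35: go right to 10.
    At 10: go left to 5.
      At 5: go left to 20.
        20 is a leaf — visit 20.
      At 5: no right child.
      Visit 5.
    At 10: go right to 23.
      At 23: no left child.
      At 23: go right to 34.
        34 is a leaf — visit 34.
      Visit 23.
    Visit 10.
  Visit 35.
At 31: go right to 17.
  At 17: go left to 1.
    At 1: no left child.
    At 1: go right to 4.
      At 4: go left to 21.
        21 is a leaf — visit 21.
      At 4: no right child.
      Visit 4.
    Visit 1.
  At 17: go right to 2.
    At 2: go left to 18.
      At 18: no left child.
      At 18: go right to 19.
        19 is a leaf — visit 19.
      Visit 18.
    At 2: go right to 38.
      38 is a leaf — visit 38.
    Visit 2.
  Visit 17.
Visit 31.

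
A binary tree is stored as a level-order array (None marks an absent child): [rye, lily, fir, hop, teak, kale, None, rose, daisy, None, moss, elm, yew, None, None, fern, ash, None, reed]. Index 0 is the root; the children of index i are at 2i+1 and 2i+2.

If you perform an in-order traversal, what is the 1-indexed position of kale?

12

In-order visits the left subtree, then the node, then the right subtree.
At rye: go left to lily.
  At lily: go left to hop.
    At hop: go left to rose.
      At rose: go left to fern.
        fern is a leaf — visit fern.
      Visit rose.
      At rose: go right to ash.
        ash is a leaf — visit ash.
    Visit hop.
    At hop: go right to daisy.
      At daisy: no left child.
      Visit daisy.
      At daisy: go right to reed.
        reed is a leaf — visit reed.
  Visit lily.
  At lily: go right to teak.
    At teak: no left child.
    Visit teak.
    At teak: go right to moss.
      moss is a leaf — visit moss.
Visit rye.
At rye: go right to fir.
  At fir: go left to kale.
    At kale: go left to elm.
      elm is a leaf — visit elm.
    Visit kale.
    At kale: go right to yew.
      yew is a leaf — visit yew.
  Visit fir.
  At fir: no right child.
Full in-order sequence: fern, rose, ash, hop, daisy, reed, lily, teak, moss, rye, elm, kale, yew, fir.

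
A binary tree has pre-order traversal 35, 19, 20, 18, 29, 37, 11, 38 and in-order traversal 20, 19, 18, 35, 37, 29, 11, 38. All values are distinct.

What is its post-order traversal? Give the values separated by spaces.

The first element of pre-order is the root; it splits in-order into left and right subtrees.
Root 35: left subtree has 3 nodes {20, 19, 18}, right has 4 {37, 29, 11, 38}.
  Root 19: left subtree has 1 node {20}, right has 1 {18}.
  Root 29: left subtree has 1 node {37}, right has 2 {11, 38}.
    Root 11: left subtree has 0 nodes { }, right has 1 {38}.

20 18 19 37 38 11 29 35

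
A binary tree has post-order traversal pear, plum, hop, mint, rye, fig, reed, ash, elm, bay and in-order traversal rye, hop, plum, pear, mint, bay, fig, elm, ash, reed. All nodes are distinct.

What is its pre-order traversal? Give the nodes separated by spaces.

The last element of post-order is the root; it splits in-order into left and right subtrees.
Root bay: left subtree has 5 nodes {rye, hop, plum, pear, mint}, right has 4 {fig, elm, ash, reed}.
  Root rye: left subtree has 0 nodes { }, right has 4 {hop, plum, pear, mint}.
    Root mint: left subtree has 3 nodes {hop, plum, pear}, right has 0 { }.
      Root hop: left subtree has 0 nodes { }, right has 2 {plum, pear}.
        Root plum: left subtree has 0 nodes { }, right has 1 {pear}.
  Root elm: left subtree has 1 node {fig}, right has 2 {ash, reed}.
    Root ash: left subtree has 0 nodes { }, right has 1 {reed}.

bay rye mint hop plum pear elm fig ash reed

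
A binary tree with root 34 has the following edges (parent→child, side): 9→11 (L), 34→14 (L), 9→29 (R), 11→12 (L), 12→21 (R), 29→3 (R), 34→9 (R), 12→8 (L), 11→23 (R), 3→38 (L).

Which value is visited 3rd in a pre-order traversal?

Pre-order visits the node, then its left subtree, then its right subtree.
Visit 34.
At 34: go left to 14.
  14 is a leaf — visit 14.
At 34: go right to 9.
  Visit 9.
  At 9: go left to 11.
    Visit 11.
    At 11: go left to 12.
      Visit 12.
      At 12: go left to 8.
        8 is a leaf — visit 8.
      At 12: go right to 21.
        21 is a leaf — visit 21.
    At 11: go right to 23.
      23 is a leaf — visit 23.
  At 9: go right to 29.
    Visit 29.
    At 29: no left child.
    At 29: go right to 3.
      Visit 3.
      At 3: go left to 38.
        38 is a leaf — visit 38.
      At 3: no right child.
Full pre-order sequence: 34, 14, 9, 11, 12, 8, 21, 23, 29, 3, 38.

9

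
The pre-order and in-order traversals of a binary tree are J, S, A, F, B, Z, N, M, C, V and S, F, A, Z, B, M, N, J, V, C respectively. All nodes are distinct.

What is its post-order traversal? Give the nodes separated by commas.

F, Z, M, N, B, A, S, V, C, J

The first element of pre-order is the root; it splits in-order into left and right subtrees.
Root J: left subtree has 7 nodes {S, F, A, Z, B, M, N}, right has 2 {V, C}.
  Root S: left subtree has 0 nodes { }, right has 6 {F, A, Z, B, M, N}.
    Root A: left subtree has 1 node {F}, right has 4 {Z, B, M, N}.
      Root B: left subtree has 1 node {Z}, right has 2 {M, N}.
        Root N: left subtree has 1 node {M}, right has 0 { }.
  Root C: left subtree has 1 node {V}, right has 0 { }.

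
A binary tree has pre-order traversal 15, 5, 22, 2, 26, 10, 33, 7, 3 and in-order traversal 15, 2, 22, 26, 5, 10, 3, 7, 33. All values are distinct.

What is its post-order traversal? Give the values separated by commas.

2, 26, 22, 3, 7, 33, 10, 5, 15

The first element of pre-order is the root; it splits in-order into left and right subtrees.
Root 15: left subtree has 0 nodes { }, right has 8 {2, 22, 26, 5, 10, 3, 7, 33}.
  Root 5: left subtree has 3 nodes {2, 22, 26}, right has 4 {10, 3, 7, 33}.
    Root 22: left subtree has 1 node {2}, right has 1 {26}.
    Root 10: left subtree has 0 nodes { }, right has 3 {3, 7, 33}.
      Root 33: left subtree has 2 nodes {3, 7}, right has 0 { }.
        Root 7: left subtree has 1 node {3}, right has 0 { }.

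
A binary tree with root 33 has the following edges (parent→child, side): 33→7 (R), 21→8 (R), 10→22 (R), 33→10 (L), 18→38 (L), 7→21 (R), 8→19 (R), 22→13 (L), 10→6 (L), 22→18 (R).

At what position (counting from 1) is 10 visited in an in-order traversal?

2

In-order visits the left subtree, then the node, then the right subtree.
At 33: go left to 10.
  At 10: go left to 6.
    6 is a leaf — visit 6.
  Visit 10.
  At 10: go right to 22.
    At 22: go left to 13.
      13 is a leaf — visit 13.
    Visit 22.
    At 22: go right to 18.
      At 18: go left to 38.
        38 is a leaf — visit 38.
      Visit 18.
      At 18: no right child.
Visit 33.
At 33: go right to 7.
  At 7: no left child.
  Visit 7.
  At 7: go right to 21.
    At 21: no left child.
    Visit 21.
    At 21: go right to 8.
      At 8: no left child.
      Visit 8.
      At 8: go right to 19.
        19 is a leaf — visit 19.
Full in-order sequence: 6, 10, 13, 22, 38, 18, 33, 7, 21, 8, 19.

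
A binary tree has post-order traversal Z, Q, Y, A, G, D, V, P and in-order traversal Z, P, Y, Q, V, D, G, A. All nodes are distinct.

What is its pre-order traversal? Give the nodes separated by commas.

P, Z, V, Y, Q, D, G, A

The last element of post-order is the root; it splits in-order into left and right subtrees.
Root P: left subtree has 1 node {Z}, right has 6 {Y, Q, V, D, G, A}.
  Root V: left subtree has 2 nodes {Y, Q}, right has 3 {D, G, A}.
    Root Y: left subtree has 0 nodes { }, right has 1 {Q}.
    Root D: left subtree has 0 nodes { }, right has 2 {G, A}.
      Root G: left subtree has 0 nodes { }, right has 1 {A}.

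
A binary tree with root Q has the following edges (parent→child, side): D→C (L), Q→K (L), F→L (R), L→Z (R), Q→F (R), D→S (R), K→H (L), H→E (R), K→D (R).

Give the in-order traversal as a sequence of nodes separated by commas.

In-order visits the left subtree, then the node, then the right subtree.
At Q: go left to K.
  At K: go left to H.
    At H: no left child.
    Visit H.
    At H: go right to E.
      E is a leaf — visit E.
  Visit K.
  At K: go right to D.
    At D: go left to C.
      C is a leaf — visit C.
    Visit D.
    At D: go right to S.
      S is a leaf — visit S.
Visit Q.
At Q: go right to F.
  At F: no left child.
  Visit F.
  At F: go right to L.
    At L: no left child.
    Visit L.
    At L: go right to Z.
      Z is a leaf — visit Z.

H, E, K, C, D, S, Q, F, L, Z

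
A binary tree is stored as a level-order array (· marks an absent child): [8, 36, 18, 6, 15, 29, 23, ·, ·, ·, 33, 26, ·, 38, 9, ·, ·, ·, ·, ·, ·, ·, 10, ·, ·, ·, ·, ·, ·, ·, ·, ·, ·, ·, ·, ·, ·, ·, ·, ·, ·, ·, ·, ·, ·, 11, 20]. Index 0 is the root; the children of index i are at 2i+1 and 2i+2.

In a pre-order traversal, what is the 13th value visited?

Pre-order visits the node, then its left subtree, then its right subtree.
Visit 8.
At 8: go left to 36.
  Visit 36.
  At 36: go left to 6.
    6 is a leaf — visit 6.
  At 36: go right to 15.
    Visit 15.
    At 15: no left child.
    At 15: go right to 33.
      Visit 33.
      At 33: no left child.
      At 33: go right to 10.
        Visit 10.
        At 10: go left to 11.
          11 is a leaf — visit 11.
        At 10: go right to 20.
          20 is a leaf — visit 20.
At 8: go right to 18.
  Visit 18.
  At 18: go left to 29.
    Visit 29.
    At 29: go left to 26.
      26 is a leaf — visit 26.
    At 29: no right child.
  At 18: go right to 23.
    Visit 23.
    At 23: go left to 38.
      38 is a leaf — visit 38.
    At 23: go right to 9.
      9 is a leaf — visit 9.
Full pre-order sequence: 8, 36, 6, 15, 33, 10, 11, 20, 18, 29, 26, 23, 38, 9.

38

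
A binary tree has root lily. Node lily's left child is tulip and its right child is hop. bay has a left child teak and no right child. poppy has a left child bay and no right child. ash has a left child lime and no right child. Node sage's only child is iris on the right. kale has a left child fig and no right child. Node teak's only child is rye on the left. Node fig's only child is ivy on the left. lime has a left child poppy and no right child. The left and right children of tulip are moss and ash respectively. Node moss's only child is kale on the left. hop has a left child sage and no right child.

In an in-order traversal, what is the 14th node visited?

In-order visits the left subtree, then the node, then the right subtree.
At lily: go left to tulip.
  At tulip: go left to moss.
    At moss: go left to kale.
      At kale: go left to fig.
        At fig: go left to ivy.
          ivy is a leaf — visit ivy.
        Visit fig.
        At fig: no right child.
      Visit kale.
      At kale: no right child.
    Visit moss.
    At moss: no right child.
  Visit tulip.
  At tulip: go right to ash.
    At ash: go left to lime.
      At lime: go left to poppy.
        At poppy: go left to bay.
          At bay: go left to teak.
            At teak: go left to rye.
              rye is a leaf — visit rye.
            Visit teak.
            At teak: no right child.
          Visit bay.
          At bay: no right child.
        Visit poppy.
        At poppy: no right child.
      Visit lime.
      At lime: no right child.
    Visit ash.
    At ash: no right child.
Visit lily.
At lily: go right to hop.
  At hop: go left to sage.
    At sage: no left child.
    Visit sage.
    At sage: go right to iris.
      iris is a leaf — visit iris.
  Visit hop.
  At hop: no right child.
Full in-order sequence: ivy, fig, kale, moss, tulip, rye, teak, bay, poppy, lime, ash, lily, sage, iris, hop.

iris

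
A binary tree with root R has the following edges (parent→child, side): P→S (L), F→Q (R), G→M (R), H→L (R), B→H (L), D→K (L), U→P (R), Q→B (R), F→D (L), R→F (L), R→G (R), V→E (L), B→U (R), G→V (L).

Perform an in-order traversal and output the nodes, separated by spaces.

In-order visits the left subtree, then the node, then the right subtree.
At R: go left to F.
  At F: go left to D.
    At D: go left to K.
      K is a leaf — visit K.
    Visit D.
    At D: no right child.
  Visit F.
  At F: go right to Q.
    At Q: no left child.
    Visit Q.
    At Q: go right to B.
      At B: go left to H.
        At H: no left child.
        Visit H.
        At H: go right to L.
          L is a leaf — visit L.
      Visit B.
      At B: go right to U.
        At U: no left child.
        Visit U.
        At U: go right to P.
          At P: go left to S.
            S is a leaf — visit S.
          Visit P.
          At P: no right child.
Visit R.
At R: go right to G.
  At G: go left to V.
    At V: go left to E.
      E is a leaf — visit E.
    Visit V.
    At V: no right child.
  Visit G.
  At G: go right to M.
    M is a leaf — visit M.

K D F Q H L B U S P R E V G M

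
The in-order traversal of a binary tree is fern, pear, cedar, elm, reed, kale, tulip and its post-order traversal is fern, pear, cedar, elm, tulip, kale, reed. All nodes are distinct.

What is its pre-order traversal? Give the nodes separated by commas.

The last element of post-order is the root; it splits in-order into left and right subtrees.
Root reed: left subtree has 4 nodes {fern, pear, cedar, elm}, right has 2 {kale, tulip}.
  Root elm: left subtree has 3 nodes {fern, pear, cedar}, right has 0 { }.
    Root cedar: left subtree has 2 nodes {fern, pear}, right has 0 { }.
      Root pear: left subtree has 1 node {fern}, right has 0 { }.
  Root kale: left subtree has 0 nodes { }, right has 1 {tulip}.

reed, elm, cedar, pear, fern, kale, tulip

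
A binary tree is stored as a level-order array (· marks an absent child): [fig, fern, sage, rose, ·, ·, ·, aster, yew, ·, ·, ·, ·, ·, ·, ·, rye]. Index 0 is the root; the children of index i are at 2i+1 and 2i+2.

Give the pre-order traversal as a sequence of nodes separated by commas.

fig, fern, rose, aster, rye, yew, sage

Pre-order visits the node, then its left subtree, then its right subtree.
Visit fig.
At fig: go left to fern.
  Visit fern.
  At fern: go left to rose.
    Visit rose.
    At rose: go left to aster.
      Visit aster.
      At aster: no left child.
      At aster: go right to rye.
        rye is a leaf — visit rye.
    At rose: go right to yew.
      yew is a leaf — visit yew.
  At fern: no right child.
At fig: go right to sage.
  sage is a leaf — visit sage.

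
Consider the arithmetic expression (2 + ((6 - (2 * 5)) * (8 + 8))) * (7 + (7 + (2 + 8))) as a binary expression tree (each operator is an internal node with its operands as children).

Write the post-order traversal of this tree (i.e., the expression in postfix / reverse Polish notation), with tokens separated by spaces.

2 6 2 5 * - 8 8 + * + 7 7 2 8 + + + *

Post-order on an expression tree gives postfix notation: for each operator, emit left operand, right operand, then the operator.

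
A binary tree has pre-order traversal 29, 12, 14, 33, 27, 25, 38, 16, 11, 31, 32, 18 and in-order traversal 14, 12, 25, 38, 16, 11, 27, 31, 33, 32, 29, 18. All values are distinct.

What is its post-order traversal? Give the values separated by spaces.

14 11 16 38 25 31 27 32 33 12 18 29

The first element of pre-order is the root; it splits in-order into left and right subtrees.
Root 29: left subtree has 10 nodes {14, 12, 25, 38, 16, 11, 27, 31, 33, 32}, right has 1 {18}.
  Root 12: left subtree has 1 node {14}, right has 8 {25, 38, 16, 11, 27, 31, 33, 32}.
    Root 33: left subtree has 6 nodes {25, 38, 16, 11, 27, 31}, right has 1 {32}.
      Root 27: left subtree has 4 nodes {25, 38, 16, 11}, right has 1 {31}.
        Root 25: left subtree has 0 nodes { }, right has 3 {38, 16, 11}.
          Root 38: left subtree has 0 nodes { }, right has 2 {16, 11}.
            Root 16: left subtree has 0 nodes { }, right has 1 {11}.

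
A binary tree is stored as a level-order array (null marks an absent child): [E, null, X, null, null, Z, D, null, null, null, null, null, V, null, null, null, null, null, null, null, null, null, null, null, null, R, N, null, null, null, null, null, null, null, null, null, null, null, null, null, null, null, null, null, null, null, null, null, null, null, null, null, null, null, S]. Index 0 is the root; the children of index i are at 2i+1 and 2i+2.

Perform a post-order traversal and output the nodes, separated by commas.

R, S, N, V, Z, D, X, E

Post-order visits the left subtree, then the right subtree, then the node.
At E: no left child.
At E: go right to X.
  At X: go left to Z.
    At Z: no left child.
    At Z: go right to V.
      At V: go left to R.
        R is a leaf — visit R.
      At V: go right to N.
        At N: no left child.
        At N: go right to S.
          S is a leaf — visit S.
        Visit N.
      Visit V.
    Visit Z.
  At X: go right to D.
    D is a leaf — visit D.
  Visit X.
Visit E.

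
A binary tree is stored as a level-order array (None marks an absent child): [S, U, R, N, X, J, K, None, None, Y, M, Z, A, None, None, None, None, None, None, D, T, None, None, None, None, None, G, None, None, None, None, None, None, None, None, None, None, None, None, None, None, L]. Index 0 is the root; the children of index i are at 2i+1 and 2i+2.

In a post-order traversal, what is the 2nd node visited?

D

Post-order visits the left subtree, then the right subtree, then the node.
At S: go left to U.
  At U: go left to N.
    N is a leaf — visit N.
  At U: go right to X.
    At X: go left to Y.
      At Y: go left to D.
        D is a leaf — visit D.
      At Y: go right to T.
        At T: go left to L.
          L is a leaf — visit L.
        At T: no right child.
        Visit T.
      Visit Y.
    At X: go right to M.
      M is a leaf — visit M.
    Visit X.
  Visit U.
At S: go right to R.
  At R: go left to J.
    At J: go left to Z.
      Z is a leaf — visit Z.
    At J: go right to A.
      At A: no left child.
      At A: go right to G.
        G is a leaf — visit G.
      Visit A.
    Visit J.
  At R: go right to K.
    K is a leaf — visit K.
  Visit R.
Visit S.
Full post-order sequence: N, D, L, T, Y, M, X, U, Z, G, A, J, K, R, S.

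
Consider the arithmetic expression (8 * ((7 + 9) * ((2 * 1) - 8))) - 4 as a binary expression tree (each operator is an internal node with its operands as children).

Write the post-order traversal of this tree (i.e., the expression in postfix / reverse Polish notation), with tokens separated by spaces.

8 7 9 + 2 1 * 8 - * * 4 -

Post-order on an expression tree gives postfix notation: for each operator, emit left operand, right operand, then the operator.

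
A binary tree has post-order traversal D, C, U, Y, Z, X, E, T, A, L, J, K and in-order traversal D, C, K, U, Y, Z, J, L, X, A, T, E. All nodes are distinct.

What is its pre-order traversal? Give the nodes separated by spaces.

K C D J Z Y U L A X T E

The last element of post-order is the root; it splits in-order into left and right subtrees.
Root K: left subtree has 2 nodes {D, C}, right has 9 {U, Y, Z, J, L, X, A, T, E}.
  Root C: left subtree has 1 node {D}, right has 0 { }.
  Root J: left subtree has 3 nodes {U, Y, Z}, right has 5 {L, X, A, T, E}.
    Root Z: left subtree has 2 nodes {U, Y}, right has 0 { }.
      Root Y: left subtree has 1 node {U}, right has 0 { }.
    Root L: left subtree has 0 nodes { }, right has 4 {X, A, T, E}.
      Root A: left subtree has 1 node {X}, right has 2 {T, E}.
        Root T: left subtree has 0 nodes { }, right has 1 {E}.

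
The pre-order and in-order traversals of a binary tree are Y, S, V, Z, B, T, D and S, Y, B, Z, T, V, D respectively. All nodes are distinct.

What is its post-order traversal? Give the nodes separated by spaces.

The first element of pre-order is the root; it splits in-order into left and right subtrees.
Root Y: left subtree has 1 node {S}, right has 5 {B, Z, T, V, D}.
  Root V: left subtree has 3 nodes {B, Z, T}, right has 1 {D}.
    Root Z: left subtree has 1 node {B}, right has 1 {T}.

S B T Z D V Y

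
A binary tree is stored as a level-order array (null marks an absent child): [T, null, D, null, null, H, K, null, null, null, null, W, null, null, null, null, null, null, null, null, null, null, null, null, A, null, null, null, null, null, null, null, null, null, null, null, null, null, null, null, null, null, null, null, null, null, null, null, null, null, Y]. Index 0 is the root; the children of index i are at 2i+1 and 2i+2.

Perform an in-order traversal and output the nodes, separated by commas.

In-order visits the left subtree, then the node, then the right subtree.
At T: no left child.
Visit T.
At T: go right to D.
  At D: go left to H.
    At H: go left to W.
      At W: no left child.
      Visit W.
      At W: go right to A.
        At A: no left child.
        Visit A.
        At A: go right to Y.
          Y is a leaf — visit Y.
    Visit H.
    At H: no right child.
  Visit D.
  At D: go right to K.
    K is a leaf — visit K.

T, W, A, Y, H, D, K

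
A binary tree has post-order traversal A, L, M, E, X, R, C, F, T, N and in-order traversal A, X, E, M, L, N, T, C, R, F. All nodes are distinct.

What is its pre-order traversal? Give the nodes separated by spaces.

N X A E M L T F C R

The last element of post-order is the root; it splits in-order into left and right subtrees.
Root N: left subtree has 5 nodes {A, X, E, M, L}, right has 4 {T, C, R, F}.
  Root X: left subtree has 1 node {A}, right has 3 {E, M, L}.
    Root E: left subtree has 0 nodes { }, right has 2 {M, L}.
      Root M: left subtree has 0 nodes { }, right has 1 {L}.
  Root T: left subtree has 0 nodes { }, right has 3 {C, R, F}.
    Root F: left subtree has 2 nodes {C, R}, right has 0 { }.
      Root C: left subtree has 0 nodes { }, right has 1 {R}.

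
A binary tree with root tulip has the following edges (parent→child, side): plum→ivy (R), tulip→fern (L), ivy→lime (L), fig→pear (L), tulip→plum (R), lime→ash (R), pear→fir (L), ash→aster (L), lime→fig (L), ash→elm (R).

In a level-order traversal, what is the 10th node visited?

Level-order visits nodes level by level from the root, left to right within each level.
Level 0: tulip
Level 1: fern, plum
Level 2: ivy
Level 3: lime
Level 4: fig, ash
Level 5: pear, aster, elm
Level 6: fir
Full level-order sequence: tulip, fern, plum, ivy, lime, fig, ash, pear, aster, elm, fir.

elm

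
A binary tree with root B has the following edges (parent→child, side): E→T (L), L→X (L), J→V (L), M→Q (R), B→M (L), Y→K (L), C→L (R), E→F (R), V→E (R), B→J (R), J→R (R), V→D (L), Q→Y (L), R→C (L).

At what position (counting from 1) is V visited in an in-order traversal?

7

In-order visits the left subtree, then the node, then the right subtree.
At B: go left to M.
  At M: no left child.
  Visit M.
  At M: go right to Q.
    At Q: go left to Y.
      At Y: go left to K.
        K is a leaf — visit K.
      Visit Y.
      At Y: no right child.
    Visit Q.
    At Q: no right child.
Visit B.
At B: go right to J.
  At J: go left to V.
    At V: go left to D.
      D is a leaf — visit D.
    Visit V.
    At V: go right to E.
      At E: go left to T.
        T is a leaf — visit T.
      Visit E.
      At E: go right to F.
        F is a leaf — visit F.
  Visit J.
  At J: go right to R.
    At R: go left to C.
      At C: no left child.
      Visit C.
      At C: go right to L.
        At L: go left to X.
          X is a leaf — visit X.
        Visit L.
        At L: no right child.
    Visit R.
    At R: no right child.
Full in-order sequence: M, K, Y, Q, B, D, V, T, E, F, J, C, X, L, R.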